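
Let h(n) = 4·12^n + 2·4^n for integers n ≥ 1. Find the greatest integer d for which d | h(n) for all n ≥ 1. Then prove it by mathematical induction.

Computing the first values: h(1) = 56 and h(2) = 608; gcd(56, 608) = 8, so d ≤ 8.
We prove 8 | 4·12^n + 2·4^n for all n ≥ 1 by induction on n.
Base step (n = 1): h(1) = 56 = 8·(7), so 8 | h(1).
Inductive step: suppose the statement holds for some k ≥ 1, i.e. 8 | h(k). Then
h(k+1) − 12·h(k) = (4·12^(k+1) + 2·4^(k+1)) − 12·(4·12^k + 2·4^k) = (2)·4^k·(4 − 12) = (-16)·4^k. Since 8 | h(k) by the inductive hypothesis, 8 | 12·h(k); and 8 | -16 since -16 = 8·-2. Therefore 8 | h(k+1).
Hence, by induction on n, the claim holds for every n ≥ 1.
Therefore the largest such d is 8.

d = 8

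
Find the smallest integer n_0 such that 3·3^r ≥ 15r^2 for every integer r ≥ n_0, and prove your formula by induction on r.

n_0 = 4

At r = 3: 81 < 135, so the inequality fails and n_0 ≥ 4. We prove 3·3^r ≥ 15r^2 for all r ≥ 4.
For the base case r = 4: 3·3^r = 243 and 15r^2 = 240, so 243 ≥ 240.
Inductive step: assume the claim holds for r = k, so 3·3^k ≥ 15k^2.
Then 3·3^(k + 1) = 3·(3·3^k) ≥ 3·(15k^2).
Also, for k ≥ 4 we have 3·(15k^2) ≥ 15(k+1)^2, since 3 ≥ (1 + 1/k)^2 for all k ≥ 4.
Combining, 3·3^(k + 1) ≥ 15(k+1)^2.
This completes the induction.
Hence the smallest such n_0 is 4.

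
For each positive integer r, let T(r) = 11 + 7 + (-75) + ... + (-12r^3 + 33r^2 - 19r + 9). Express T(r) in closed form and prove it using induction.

We claim T(r) = -r(3r^3 - 5r^2 - 4r - 5) for all r ≥ 1.
For the base case r = 1: T(1) = 11, and the closed form gives 11. They agree.
Inductive step: assume the claim holds for r = j, so T(j) = j(-3j^3 + 5j^2 + 4j + 5).
Then T(j+1) = T(j) + (-12j^3 - 3j^2 + 11j + 11) = (j(-3j^3 + 5j^2 + 4j + 5)) + (-12j^3 - 3j^2 + 11j + 11).
Simplifying, T(j+1) = -(j + 1)(3j^3 + 4j^2 - 5j - 11) = -(j+1)(3(j+1)^3 - 5(j+1)^2 - 4(j+1) - 5),
which is the closed form with r = j+1.
By induction, the statement is established for all r ≥ 1.

T(r) = -r(3r^3 - 5r^2 - 4r - 5)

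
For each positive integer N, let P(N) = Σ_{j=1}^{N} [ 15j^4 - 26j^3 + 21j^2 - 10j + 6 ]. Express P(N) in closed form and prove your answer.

P(N) = N(3N^4 + N^3 - N^2 - N + 4)

We claim P(N) = N(3N^4 + N^3 - N^2 - N + 4) for all N ≥ 1.
When N = 1: P(1) = 6, and the closed form gives 6. They agree.
For the inductive step, assume it holds for an arbitrary j ≥ 1, so P(j) = j(3j^4 + j^3 - j^2 - j + 4).
Then P(j+1) = P(j) + (15j^4 + 34j^3 + 33j^2 + 14j + 6) = (j(3j^4 + j^3 - j^2 - j + 4)) + (15j^4 + 34j^3 + 33j^2 + 14j + 6).
Simplifying, P(j+1) = (j + 1)(3j^4 + 13j^3 + 20j^2 + 12j + 6) = (j+1)(3(j+1)^4 + (j+1)^3 - (j+1)^2 - (j+1) + 4),
which is the closed form with N = j+1.
By induction, the statement is established for all N ≥ 1.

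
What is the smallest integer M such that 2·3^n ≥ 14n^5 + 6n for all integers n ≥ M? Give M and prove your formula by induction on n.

At n = 13: 3188646 < 5198180, so the inequality fails and M ≥ 14. We prove 2·3^n ≥ 14n^5 + 6n for all n ≥ 14.
For the base case n = 14: 2·3^n = 9565938 and 14n^5 + 6n = 7529620, so 9565938 ≥ 7529620.
Inductive step: assume the claim holds for n = m, so 2·3^m ≥ 14m^5 + 6m.
Then 2·3^(m + 1) = 3·(2·3^m) ≥ 3·(14m^5 + 6m).
Also, for m ≥ 14 we have 3·(14m^5 + 6m) ≥ 14(m+1)^5 + 6(m+1), since 3·(14m^5 + 6m) − (14(m+1)^5 + 6(m+1)) = 28m^5 - 70m^4 - 140m^3 - 140m^2 - 58m - 20, which is nonnegative for all m ≥ 14.
Combining, 2·3^(m + 1) ≥ 14(m+1)^5 + 6(m+1).
By the principle of mathematical induction, the result holds for all n ≥ 14.
Hence the smallest such M is 14.

M = 14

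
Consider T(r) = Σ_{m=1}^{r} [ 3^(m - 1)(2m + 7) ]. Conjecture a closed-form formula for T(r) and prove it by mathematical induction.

We claim T(r) = 3^r(r + 3) - 3 for all r ≥ 1.
Base step (r = 1): T(1) = 9, and the closed form gives 9. They agree.
Inductive step: suppose the statement holds for some m ≥ 1, so T(m) = 3^m(m + 3) - 3.
Then T(m+1) = T(m) + (3^m(2m + 9)) = (3^m(m + 3) - 3) + (3^m(2m + 9)).
Simplifying, T(m+1) = 3·3^m·m + 12·3^m - 3 = 3^(m+1)((m+1) + 3) - 3,
which is the closed form with r = m+1.
This completes the induction.

T(r) = 3^r(r + 3) - 3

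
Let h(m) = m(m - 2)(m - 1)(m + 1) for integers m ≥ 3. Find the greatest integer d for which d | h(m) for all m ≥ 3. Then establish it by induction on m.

Computing the first values: h(3) = 24 and h(4) = 120; gcd(24, 120) = 24, so d ≤ 24.
We prove 24 | m(m - 2)(m - 1)(m + 1) for all m ≥ 3 by induction on m.
Base step (m = 3): h(3) = 24 = 24·(1), so 24 | h(3).
For the inductive step, assume it holds for an arbitrary i ≥ 3, i.e. 24 | h(i). Then
h(i+1) − h(i) = (i-1)·i·(i+1)·(i+2) − (i-2)·(i-1)·i·(i+1) = (i-1)·i·(i+1)·[(i+2) − (i-2)] = 4·(i-1)·i·(i+1). The product of 3 consecutive integers is divisible by (3)! = 6, so h(i+1) − h(i) is divisible by 4·6 = 24. By the inductive hypothesis 24 | h(i), hence 24 | h(i+1).
By the principle of mathematical induction, the result holds for all m ≥ 3.
Therefore the largest such d is 24.

d = 24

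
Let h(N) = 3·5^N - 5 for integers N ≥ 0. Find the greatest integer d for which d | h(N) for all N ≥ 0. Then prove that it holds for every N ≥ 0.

Computing the first values: h(0) = -2 and h(1) = 10; gcd(-2, 10) = 2, so d ≤ 2.
We prove 2 | 3·5^N - 5 for all N ≥ 0 by induction on N.
Base step (N = 0): h(0) = -2 = 2·(-1), so 2 | h(0).
For the inductive step, assume it holds for an arbitrary i ≥ 0, i.e. 2 | h(i). Then
h(i+1) = 3·5^(i+1) - 5 = 5·(3·5^i - 5) + 20 = 5·h(i) + 20. The first term is divisible by 2 by the inductive hypothesis, and 20 is divisible by 2. Hence 2 | h(i+1).
This completes the induction.
Therefore the largest such d is 2.

d = 2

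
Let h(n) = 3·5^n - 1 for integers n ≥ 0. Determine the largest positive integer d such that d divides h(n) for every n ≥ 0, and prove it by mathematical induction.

Computing the first values: h(0) = 2 and h(1) = 14; gcd(2, 14) = 2, so d ≤ 2.
We prove 2 | 3·5^n - 1 for all n ≥ 0 by induction on n.
For the base case n = 0: h(0) = 2 = 2·(1), so 2 | h(0).
Suppose the result is true for n = m, i.e. 2 | h(m). Then
h(m+1) = 3·5^(m+1) - 1 = 5·(3·5^m - 1) + 4 = 5·h(m) + 4. The first term is divisible by 2 by the inductive hypothesis, and 4 is divisible by 2. Hence 2 | h(m+1).
By induction, the statement is established for all n ≥ 0.
Therefore the largest such d is 2.

d = 2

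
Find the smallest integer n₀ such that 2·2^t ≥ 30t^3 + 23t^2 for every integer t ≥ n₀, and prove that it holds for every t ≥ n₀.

At t = 15: 65536 < 106425, so the inequality fails and n₀ ≥ 16. We prove 2·2^t ≥ 30t^3 + 23t^2 for all t ≥ 16.
For the base case t = 16: 2·2^t = 131072 and 30t^3 + 23t^2 = 128768, so 131072 ≥ 128768.
Suppose the result is true for t = r, so 2·2^r ≥ 30r^3 + 23r^2.
Then 2·2^(r + 1) = 2·(2·2^r) ≥ 2·(30r^3 + 23r^2).
Also, for r ≥ 16 we have 2·(30r^3 + 23r^2) ≥ 30(r+1)^3 + 23(r+1)^2, since 2·(30r^3 + 23r^2) − (30(r+1)^3 + 23(r+1)^2) = 30r^3 - 67r^2 - 136r - 53, which is nonnegative for all r ≥ 16.
Combining, 2·2^(r + 1) ≥ 30(r+1)^3 + 23(r+1)^2.
By the principle of mathematical induction, the result holds for all t ≥ 16.
Hence the smallest such n₀ is 16.

n₀ = 16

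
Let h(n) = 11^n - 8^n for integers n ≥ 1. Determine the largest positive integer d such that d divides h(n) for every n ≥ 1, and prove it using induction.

Computing the first values: h(1) = 3 and h(2) = 57; gcd(3, 57) = 3, so d ≤ 3.
We prove 3 | 11^n - 8^n for all n ≥ 1 by induction on n.
When n = 1: h(1) = 3 = 3·(1), so 3 | h(1).
Inductive step: suppose the statement holds for some i ≥ 1, i.e. 3 | h(i). Then
11^{i+1} − 8^{i+1} = 11·11^i − 8·8^i = 11·(11^i − 8^i) + (3)·8^i. The first term is divisible by 3 by the inductive hypothesis, and the second term (3)·8^i is divisible by 3 since 3 | 3. Hence 3 | h(i+1).
Hence, by induction on n, the claim holds for every n ≥ 1.
Therefore the largest such d is 3.

d = 3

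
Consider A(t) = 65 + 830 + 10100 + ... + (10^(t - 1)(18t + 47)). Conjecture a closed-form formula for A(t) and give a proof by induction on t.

We claim A(t) = 10^t(2t + 5) - 5 for all t ≥ 1.
For the base case t = 1: A(1) = 65, and the closed form gives 65. They agree.
Inductive step: assume the claim holds for t = r, so A(r) = 10^r(2r + 5) - 5.
Then A(r+1) = A(r) + (10^r(18r + 65)) = (10^r(2r + 5) - 5) + (10^r(18r + 65)).
Simplifying, A(r+1) = 20·10^r·r + 70·10^r - 5 = 10^(r+1)(2(r+1) + 5) - 5,
which is the closed form with t = r+1.
This completes the induction.

A(t) = 10^t(2t + 5) - 5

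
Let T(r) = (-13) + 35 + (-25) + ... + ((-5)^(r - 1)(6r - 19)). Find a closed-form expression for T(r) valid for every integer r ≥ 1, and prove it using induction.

We claim T(r) = (-5)^r(-r + 3) - 3 for all r ≥ 1.
Base step (r = 1): T(1) = -13, and the closed form gives -13. They agree.
Suppose the result is true for r = i, so T(i) = (-5)^i(-i + 3) - 3.
Then T(i+1) = T(i) + ((-5)^i(6i - 13)) = ((-5)^i(-i + 3) - 3) + ((-5)^i(6i - 13)).
Simplifying, T(i+1) = 5(-5)^i·i - 10(-5)^i - 3 = (-5)^(i+1)(-(i+1) + 3) - 3,
which is the closed form with r = i+1.
By the principle of mathematical induction, the result holds for all r ≥ 1.

T(r) = (-5)^r(-r + 3) - 3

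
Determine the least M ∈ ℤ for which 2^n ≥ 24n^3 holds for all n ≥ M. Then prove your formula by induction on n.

M = 17

At n = 16: 65536 < 98304, so the inequality fails and M ≥ 17. We prove 2^n ≥ 24n^3 for all n ≥ 17.
Base step (n = 17): 2^n = 131072 and 24n^3 = 117912, so 131072 ≥ 117912.
Inductive step: assume the claim holds for n = p, so 2^p ≥ 24p^3.
Then 2^(p + 1) = 2·(2^p) ≥ 2·(24p^3).
Also, for p ≥ 17 we have 2·(24p^3) ≥ 24(p+1)^3, since 2 ≥ (1 + 1/p)^3 for all p ≥ 17.
Combining, 2^(p + 1) ≥ 24(p+1)^3.
This completes the induction.
Hence the smallest such M is 17.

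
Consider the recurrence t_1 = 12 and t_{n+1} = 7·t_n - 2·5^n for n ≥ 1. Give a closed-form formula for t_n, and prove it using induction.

Computing the first terms: t_1 = 12, t_2 = 74, t_3 = 468. This suggests t_n = 5^n + 7^n.
When n = 1: the formula gives 12 = 12 = t_1.
Inductive step: suppose the statement holds for some j ≥ 1, so t_j = 5^j + 7^j.
Then t_{j+1} = 7·t_j - 2·5^j = 7·(5^j + 7^j) - 2·5^j = 5^(j + 1) + 7^(j + 1),
which is the claimed formula at n = j+1.
By induction, the statement is established for all n ≥ 1.

t_n = 5^n + 7^n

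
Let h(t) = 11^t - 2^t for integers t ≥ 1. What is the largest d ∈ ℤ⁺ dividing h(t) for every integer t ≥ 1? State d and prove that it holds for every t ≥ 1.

Computing the first values: h(1) = 9 and h(2) = 117; gcd(9, 117) = 9, so d ≤ 9.
We prove 9 | 11^t - 2^t for all t ≥ 1 by induction on t.
For the base case t = 1: h(1) = 9 = 9·(1), so 9 | h(1).
Inductive step: suppose the statement holds for some r ≥ 1, i.e. 9 | h(r). Then
11^{r+1} − 2^{r+1} = 11·11^r − 2·2^r = 11·(11^r − 2^r) + (9)·2^r. The first term is divisible by 9 by the inductive hypothesis, and the second term (9)·2^r is divisible by 9 since 9 | 9. Hence 9 | h(r+1).
By the principle of mathematical induction, the result holds for all t ≥ 1.
Therefore the largest such d is 9.

d = 9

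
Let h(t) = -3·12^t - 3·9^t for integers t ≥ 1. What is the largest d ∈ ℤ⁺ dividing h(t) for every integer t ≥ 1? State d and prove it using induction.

d = 9

Computing the first values: h(1) = -63 and h(2) = -675; gcd(-63, -675) = 9, so d ≤ 9.
We prove 9 | -3·12^t - 3·9^t for all t ≥ 1 by induction on t.
For the base case t = 1: h(1) = -63 = 9·(-7), so 9 | h(1).
Suppose the result is true for t = m, i.e. 9 | h(m). Then
h(m+1) − 12·h(m) = (-3·12^(m+1) - 3·9^(m+1)) − 12·(-3·12^m - 3·9^m) = (-3)·9^m·(9 − 12) = (9)·9^m. Since 9 | h(m) by the inductive hypothesis, 9 | 12·h(m); and 9 | 9 since 9 = 9·1. Therefore 9 | h(m+1).
By the principle of mathematical induction, the result holds for all t ≥ 1.
Therefore the largest such d is 9.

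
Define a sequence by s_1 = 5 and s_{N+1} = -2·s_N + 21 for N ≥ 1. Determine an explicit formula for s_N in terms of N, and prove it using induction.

Computing the first terms: s_1 = 5, s_2 = 11, s_3 = -1. This suggests s_N = (-2)^N + 7.
When N = 1: the formula gives 5 = 5 = s_1.
Inductive step: suppose the statement holds for some k ≥ 1, so s_k = (-2)^k + 7.
Then s_{k+1} = -2·s_k + 21 = -2·((-2)^k + 7) + 21 = (-2)^(k + 1) + 7,
which is the claimed formula at N = k+1.
This completes the induction.

s_N = (-2)^N + 7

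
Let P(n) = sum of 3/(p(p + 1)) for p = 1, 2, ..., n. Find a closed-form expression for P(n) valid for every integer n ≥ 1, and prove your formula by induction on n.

We claim P(n) = 3n/(n + 1) for all n ≥ 1.
Base case (n = 1): P(1) = 3/2, and the closed form gives 3/2. They agree.
For the inductive step, assume it holds for an arbitrary p ≥ 1, so P(p) = 3p/(p + 1).
Then P(p+1) = P(p) + (3/((p + 1)(p + 2))) = (3p/(p + 1)) + (3/((p + 1)(p + 2))).
Simplifying, P(p+1) = 3(p + 1)/(p + 2) = 3(p+1)/((p+1) + 1),
which is the closed form with n = p+1.
This completes the induction.

P(n) = 3n/(n + 1)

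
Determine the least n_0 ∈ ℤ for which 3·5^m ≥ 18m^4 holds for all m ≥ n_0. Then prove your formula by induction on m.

At m = 5: 9375 < 11250, so the inequality fails and n_0 ≥ 6. We prove 3·5^m ≥ 18m^4 for all m ≥ 6.
When m = 6: 3·5^m = 46875 and 18m^4 = 23328, so 46875 ≥ 23328.
Suppose the result is true for m = p, so 3·5^p ≥ 18p^4.
Then 3·5^(p + 1) = 5·(3·5^p) ≥ 5·(18p^4).
Also, for p ≥ 6 we have 5·(18p^4) ≥ 18(p+1)^4, since 5 ≥ (1 + 1/p)^4 for all p ≥ 6.
Combining, 3·5^(p + 1) ≥ 18(p+1)^4.
By the principle of mathematical induction, the result holds for all m ≥ 6.
Hence the smallest such n_0 is 6.

n_0 = 6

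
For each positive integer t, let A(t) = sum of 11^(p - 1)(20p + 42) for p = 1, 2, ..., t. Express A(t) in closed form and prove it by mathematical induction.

We claim A(t) = 2·11^t(t + 2) - 4 for all t ≥ 1.
When t = 1: A(1) = 62, and the closed form gives 62. They agree.
For the inductive step, assume it holds for an arbitrary p ≥ 1, so A(p) = 2·11^p(p + 2) - 4.
Then A(p+1) = A(p) + (11^p(20p + 62)) = (2·11^p(p + 2) - 4) + (11^p(20p + 62)).
Simplifying, A(p+1) = 22·11^p·p + 66·11^p - 4 = 2·11^(p+1)((p+1) + 2) - 4,
which is the closed form with t = p+1.
By induction, the statement is established for all t ≥ 1.

A(t) = 2·11^t(t + 2) - 4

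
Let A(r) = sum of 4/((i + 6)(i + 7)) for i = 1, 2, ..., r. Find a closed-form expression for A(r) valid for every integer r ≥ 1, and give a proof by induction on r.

A(r) = 4r/(7(r + 7))

We claim A(r) = 4r/(7(r + 7)) for all r ≥ 1.
Base case (r = 1): A(1) = 1/14, and the closed form gives 1/14. They agree.
Inductive step: suppose the statement holds for some i ≥ 1, so A(i) = 4i/(7(i + 7)).
Then A(i+1) = A(i) + (4/((i + 7)(i + 8))) = (4i/(7(i + 7))) + (4/((i + 7)(i + 8))).
Simplifying, A(i+1) = 4(i + 1)/(7(i + 8)) = 4(i+1)/(7((i+1) + 7)),
which is the closed form with r = i+1.
Hence, by induction on r, the claim holds for every r ≥ 1.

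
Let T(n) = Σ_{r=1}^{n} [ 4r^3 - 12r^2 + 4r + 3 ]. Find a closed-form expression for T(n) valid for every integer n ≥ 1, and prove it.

T(n) = n(n^3 - 2n^2 - 3n + 3)

We claim T(n) = n(n^3 - 2n^2 - 3n + 3) for all n ≥ 1.
When n = 1: T(1) = -1, and the closed form gives -1. They agree.
For the inductive step, assume it holds for an arbitrary r ≥ 1, so T(r) = r(r^3 - 2r^2 - 3r + 3).
Then T(r+1) = T(r) + (4r^3 - 8r - 1) = (r(r^3 - 2r^2 - 3r + 3)) + (4r^3 - 8r - 1).
Simplifying, T(r+1) = (r + 1)(r^3 + r^2 - 4r - 1) = (r+1)((r+1)^3 - 2(r+1)^2 - 3(r+1) + 3),
which is the closed form with n = r+1.
Hence, by induction on n, the claim holds for every n ≥ 1.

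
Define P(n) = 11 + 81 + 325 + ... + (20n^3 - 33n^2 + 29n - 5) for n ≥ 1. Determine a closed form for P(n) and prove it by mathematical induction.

P(n) = n(5n^3 - n^2 + 3n + 4)

We claim P(n) = n(5n^3 - n^2 + 3n + 4) for all n ≥ 1.
Base case (n = 1): P(1) = 11, and the closed form gives 11. They agree.
Inductive step: assume the claim holds for n = i, so P(i) = i(5i^3 - i^2 + 3i + 4).
Then P(i+1) = P(i) + (20i^3 + 27i^2 + 23i + 11) = (i(5i^3 - i^2 + 3i + 4)) + (20i^3 + 27i^2 + 23i + 11).
Simplifying, P(i+1) = (i + 1)(5i^3 + 14i^2 + 16i + 11) = (i+1)(5(i+1)^3 - (i+1)^2 + 3(i+1) + 4),
which is the closed form with n = i+1.
By induction, the statement is established for all n ≥ 1.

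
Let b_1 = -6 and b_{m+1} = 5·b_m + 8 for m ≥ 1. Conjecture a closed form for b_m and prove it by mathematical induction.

Computing the first terms: b_1 = -6, b_2 = -22, b_3 = -102. This suggests b_m = -4·5^(m - 1) - 2.
When m = 1: the formula gives -6 = -6 = b_1.
Inductive step: assume the claim holds for m = r, so b_r = -4·5^(r - 1) - 2.
Then b_{r+1} = 5·b_r + 8 = 5·(-4·5^(r - 1) - 2) + 8 = -4·5^r - 2 = -4·5^((r+1) - 1) - 2,
which is the claimed formula at m = r+1.
By the principle of mathematical induction, the result holds for all m ≥ 1.

b_m = -4·5^(m - 1) - 2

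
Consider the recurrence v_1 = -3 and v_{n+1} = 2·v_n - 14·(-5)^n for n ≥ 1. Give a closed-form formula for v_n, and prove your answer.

Computing the first terms: v_1 = -3, v_2 = 64, v_3 = -222. This suggests v_n = 2(-5)^n + 7·2^(n - 1).
Base step (n = 1): the formula gives -3 = -3 = v_1.
Inductive step: assume the claim holds for n = k, so v_k = 2(-5)^k + 7·2^(k - 1).
Then v_{k+1} = 2·v_k - 14·(-5)^k = 2·(2(-5)^k + 7·2^(k - 1)) - 14·(-5)^k = 2(-5)^(k + 1) + 7·2^k = 2(-5)^(k+1) + 7·2^((k+1) - 1),
which is the claimed formula at n = k+1.
By the principle of mathematical induction, the result holds for all n ≥ 1.

v_n = 2(-5)^n + 7·2^(n - 1)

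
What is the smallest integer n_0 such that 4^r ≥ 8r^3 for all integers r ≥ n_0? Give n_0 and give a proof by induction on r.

n_0 = 5

At r = 4: 256 < 512, so the inequality fails and n_0 ≥ 5. We prove 4^r ≥ 8r^3 for all r ≥ 5.
When r = 5: 4^r = 1024 and 8r^3 = 1000, so 1024 ≥ 1000.
Suppose the result is true for r = m, so 4^m ≥ 8m^3.
Then 4^(m + 1) = 4·(4^m) ≥ 4·(8m^3).
Also, for m ≥ 5 we have 4·(8m^3) ≥ 8(m+1)^3, since 4 ≥ (1 + 1/m)^3 for all m ≥ 5.
Combining, 4^(m + 1) ≥ 8(m+1)^3.
By the principle of mathematical induction, the result holds for all r ≥ 5.
Hence the smallest such n_0 is 5.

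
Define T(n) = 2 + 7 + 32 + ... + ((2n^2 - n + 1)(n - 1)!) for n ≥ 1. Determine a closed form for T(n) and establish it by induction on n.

We claim T(n) = (2n + 1)n! - 1 for all n ≥ 1.
When n = 1: T(1) = 2, and the closed form gives 2. They agree.
Inductive step: assume the claim holds for n = i, so T(i) = (2i + 1)i! - 1.
Then T(i+1) = T(i) + ((2i^2 + 3i + 2)i!) = ((2i + 1)i! - 1) + ((2i^2 + 3i + 2)i!).
Simplifying, T(i+1) = (2(i+1) + 1)(i+1)! - 1,
which is the closed form with n = i+1.
This completes the induction.

T(n) = (2n + 1)n! - 1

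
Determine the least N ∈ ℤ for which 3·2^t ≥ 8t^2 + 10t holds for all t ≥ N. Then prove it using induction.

N = 8

At t = 7: 384 < 462, so the inequality fails and N ≥ 8. We prove 3·2^t ≥ 8t^2 + 10t for all t ≥ 8.
Base case (t = 8): 3·2^t = 768 and 8t^2 + 10t = 592, so 768 ≥ 592.
For the inductive step, assume it holds for an arbitrary p ≥ 8, so 3·2^p ≥ 8p^2 + 10p.
Then 3·2^(p + 1) = 2·(3·2^p) ≥ 2·(8p^2 + 10p).
Also, for p ≥ 8 we have 2·(8p^2 + 10p) ≥ 8(p+1)^2 + 10(p+1), since 2·(8p^2 + 10p) − (8(p+1)^2 + 10(p+1)) = 8p^2 - 6p - 18, which is nonnegative for all p ≥ 8.
Combining, 3·2^(p + 1) ≥ 8(p+1)^2 + 10(p+1).
By the principle of mathematical induction, the result holds for all t ≥ 8.
Hence the smallest such N is 8.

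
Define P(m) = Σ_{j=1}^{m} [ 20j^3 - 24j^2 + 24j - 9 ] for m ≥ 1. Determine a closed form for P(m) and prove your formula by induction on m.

P(m) = m(5m^3 + 2m^2 + 5m - 1)

We claim P(m) = m(5m^3 + 2m^2 + 5m - 1) for all m ≥ 1.
For the base case m = 1: P(1) = 11, and the closed form gives 11. They agree.
Inductive step: suppose the statement holds for some j ≥ 1, so P(j) = j(5j^3 + 2j^2 + 5j - 1).
Then P(j+1) = P(j) + (20j^3 + 36j^2 + 36j + 11) = (j(5j^3 + 2j^2 + 5j - 1)) + (20j^3 + 36j^2 + 36j + 11).
Simplifying, P(j+1) = (j + 1)(5j^3 + 17j^2 + 24j + 11) = (j+1)(5(j+1)^3 + 2(j+1)^2 + 5(j+1) - 1),
which is the closed form with m = j+1.
This completes the induction.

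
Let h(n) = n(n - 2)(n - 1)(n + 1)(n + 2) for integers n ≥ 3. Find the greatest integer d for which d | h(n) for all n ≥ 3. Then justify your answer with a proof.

d = 120

Computing the first values: h(3) = 120 and h(4) = 720; gcd(120, 720) = 120, so d ≤ 120.
We prove 120 | n(n - 2)(n - 1)(n + 1)(n + 2) for all n ≥ 3 by induction on n.
Base step (n = 3): h(3) = 120 = 120·(1), so 120 | h(3).
Suppose the result is true for n = j, i.e. 120 | h(j). Then
h(j+1) − h(j) = (j-1)·j·(j+1)·(j+2)·(j+3) − (j-2)·(j-1)·j·(j+1)·(j+2) = (j-1)·j·(j+1)·(j+2)·[(j+3) − (j-2)] = 5·(j-1)·j·(j+1)·(j+2). The product of 4 consecutive integers is divisible by (4)! = 24, so h(j+1) − h(j) is divisible by 5·24 = 120. By the inductive hypothesis 120 | h(j), hence 120 | h(j+1).
By induction, the statement is established for all n ≥ 3.
Therefore the largest such d is 120.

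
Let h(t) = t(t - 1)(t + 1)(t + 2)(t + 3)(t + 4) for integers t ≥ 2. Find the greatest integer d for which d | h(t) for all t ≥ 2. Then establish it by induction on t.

d = 720

Computing the first values: h(2) = 720 and h(3) = 5040; gcd(720, 5040) = 720, so d ≤ 720.
We prove 720 | t(t - 1)(t + 1)(t + 2)(t + 3)(t + 4) for all t ≥ 2 by induction on t.
When t = 2: h(2) = 720 = 720·(1), so 720 | h(2).
For the inductive step, assume it holds for an arbitrary j ≥ 2, i.e. 720 | h(j). Then
h(j+1) − h(j) = j·(j+1)·(j+2)·(j+3)·(j+4)·(j+5) − (j-1)·j·(j+1)·(j+2)·(j+3)·(j+4) = j·(j+1)·(j+2)·(j+3)·(j+4)·[(j+5) − (j-1)] = 6·j·(j+1)·(j+2)·(j+3)·(j+4). The product of 5 consecutive integers is divisible by (5)! = 120, so h(j+1) − h(j) is divisible by 6·120 = 720. By the inductive hypothesis 720 | h(j), hence 720 | h(j+1).
By the principle of mathematical induction, the result holds for all t ≥ 2.
Therefore the largest such d is 720.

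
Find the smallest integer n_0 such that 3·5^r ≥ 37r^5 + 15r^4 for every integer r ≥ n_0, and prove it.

At r = 8: 1171875 < 1273856, so the inequality fails and n_0 ≥ 9. We prove 3·5^r ≥ 37r^5 + 15r^4 for all r ≥ 9.
Base case (r = 9): 3·5^r = 5859375 and 37r^5 + 15r^4 = 2283228, so 5859375 ≥ 2283228.
For the inductive step, assume it holds for an arbitrary k ≥ 9, so 3·5^k ≥ 37k^5 + 15k^4.
Then 3·5^(k + 1) = 5·(3·5^k) ≥ 5·(37k^5 + 15k^4).
Also, for k ≥ 9 we have 5·(37k^5 + 15k^4) ≥ 37(k+1)^5 + 15(k+1)^4, since 5·(37k^5 + 15k^4) − (37(k+1)^5 + 15(k+1)^4) = 148k^5 - 125k^4 - 430k^3 - 460k^2 - 245k - 52, which is nonnegative for all k ≥ 9.
Combining, 3·5^(k + 1) ≥ 37(k+1)^5 + 15(k+1)^4.
This completes the induction.
Hence the smallest such n_0 is 9.

n_0 = 9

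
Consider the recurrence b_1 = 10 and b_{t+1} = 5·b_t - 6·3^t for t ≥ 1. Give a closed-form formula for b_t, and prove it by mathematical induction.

b_t = 3^(t + 1) + 5^(t - 1)

Computing the first terms: b_1 = 10, b_2 = 32, b_3 = 106. This suggests b_t = 3^(t + 1) + 5^(t - 1).
Base case (t = 1): the formula gives 10 = 10 = b_1.
For the inductive step, assume it holds for an arbitrary j ≥ 1, so b_j = 3^(j + 1) + 5^(j - 1).
Then b_{j+1} = 5·b_j - 6·3^j = 5·(3^(j + 1) + 5^(j - 1)) - 6·3^j = 3^(j + 2) + 5^j = 3^((j+1) + 1) + 5^((j+1) - 1),
which is the claimed formula at t = j+1.
Hence, by induction on t, the claim holds for every t ≥ 1.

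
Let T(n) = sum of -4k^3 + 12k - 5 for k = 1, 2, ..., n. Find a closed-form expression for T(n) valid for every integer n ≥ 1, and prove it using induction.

We claim T(n) = -n(n^3 + 2n^2 - 5n - 1) for all n ≥ 1.
Base case (n = 1): T(1) = 3, and the closed form gives 3. They agree.
Inductive step: assume the claim holds for n = k, so T(k) = k(-k^3 - 2k^2 + 5k + 1).
Then T(k+1) = T(k) + (12k - 4(k + 1)^3 + 7) = (k(-k^3 - 2k^2 + 5k + 1)) + (12k - 4(k + 1)^3 + 7).
Simplifying, T(k+1) = -(k + 1)(k^3 + 5k^2 + 2k - 3) = -(k+1)((k+1)^3 + 2(k+1)^2 - 5(k+1) - 1),
which is the closed form with n = k+1.
Hence, by induction on n, the claim holds for every n ≥ 1.

T(n) = -n(n^3 + 2n^2 - 5n - 1)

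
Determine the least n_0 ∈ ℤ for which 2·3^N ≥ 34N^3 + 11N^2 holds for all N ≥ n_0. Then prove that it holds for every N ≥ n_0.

n_0 = 9

At N = 8: 13122 < 18112, so the inequality fails and n_0 ≥ 9. We prove 2·3^N ≥ 34N^3 + 11N^2 for all N ≥ 9.
When N = 9: 2·3^N = 39366 and 34N^3 + 11N^2 = 25677, so 39366 ≥ 25677.
Inductive step: assume the claim holds for N = r, so 2·3^r ≥ 34r^3 + 11r^2.
Then 2·3^(r + 1) = 3·(2·3^r) ≥ 3·(34r^3 + 11r^2).
Also, for r ≥ 9 we have 3·(34r^3 + 11r^2) ≥ 34(r+1)^3 + 11(r+1)^2, since 3·(34r^3 + 11r^2) − (34(r+1)^3 + 11(r+1)^2) = 68r^3 - 80r^2 - 124r - 45, which is nonnegative for all r ≥ 9.
Combining, 2·3^(r + 1) ≥ 34(r+1)^3 + 11(r+1)^2.
By induction, the statement is established for all N ≥ 9.
Hence the smallest such n_0 is 9.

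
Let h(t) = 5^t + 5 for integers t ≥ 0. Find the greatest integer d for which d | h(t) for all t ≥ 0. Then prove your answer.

Computing the first values: h(0) = 6 and h(1) = 10; gcd(6, 10) = 2, so d ≤ 2.
We prove 2 | 5^t + 5 for all t ≥ 0 by induction on t.
For the base case t = 0: h(0) = 6 = 2·(3), so 2 | h(0).
For the inductive step, assume it holds for an arbitrary i ≥ 0, i.e. 2 | h(i). Then
h(i+1) = 5^(i+1) + 5 = 5·(5^i + 5) - 20 = 5·h(i) - 20. The first term is divisible by 2 by the inductive hypothesis, and -20 is divisible by 2. Hence 2 | h(i+1).
Hence, by induction on t, the claim holds for every t ≥ 0.
Therefore the largest such d is 2.

d = 2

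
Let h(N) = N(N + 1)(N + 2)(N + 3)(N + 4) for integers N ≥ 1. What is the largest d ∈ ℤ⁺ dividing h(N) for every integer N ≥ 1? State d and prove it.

d = 120

Computing the first values: h(1) = 120 and h(2) = 720; gcd(120, 720) = 120, so d ≤ 120.
We prove 120 | N(N + 1)(N + 2)(N + 3)(N + 4) for all N ≥ 1 by induction on N.
For the base case N = 1: h(1) = 120 = 120·(1), so 120 | h(1).
Inductive step: assume the claim holds for N = r, i.e. 120 | h(r). Then
h(r+1) − h(r) = (r+1)·(r+2)·(r+3)·(r+4)·(r+5) − r·(r+1)·(r+2)·(r+3)·(r+4) = (r+1)·(r+2)·(r+3)·(r+4)·[(r+5) − r] = 5·(r+1)·(r+2)·(r+3)·(r+4). The product of 4 consecutive integers is divisible by (4)! = 24, so h(r+1) − h(r) is divisible by 5·24 = 120. By the inductive hypothesis 120 | h(r), hence 120 | h(r+1).
This completes the induction.
Therefore the largest such d is 120.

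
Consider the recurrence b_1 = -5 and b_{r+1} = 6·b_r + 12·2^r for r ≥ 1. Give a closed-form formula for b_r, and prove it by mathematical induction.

Computing the first terms: b_1 = -5, b_2 = -6, b_3 = 12. This suggests b_r = -3·2^r + 6^(r - 1).
When r = 1: the formula gives -5 = -5 = b_1.
Inductive step: suppose the statement holds for some p ≥ 1, so b_p = -3·2^p + 6^(p - 1).
Then b_{p+1} = 6·b_p + 12·2^p = 6·(-3·2^p + 6^(p - 1)) + 12·2^p = -3·2^(p + 1) + 6^p = -3·2^(p+1) + 6^((p+1) - 1),
which is the claimed formula at r = p+1.
By the principle of mathematical induction, the result holds for all r ≥ 1.

b_r = -3·2^r + 6^(r - 1)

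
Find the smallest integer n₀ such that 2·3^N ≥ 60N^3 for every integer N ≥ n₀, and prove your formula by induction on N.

At N = 9: 39366 < 43740, so the inequality fails and n₀ ≥ 10. We prove 2·3^N ≥ 60N^3 for all N ≥ 10.
When N = 10: 2·3^N = 118098 and 60N^3 = 60000, so 118098 ≥ 60000.
Inductive step: suppose the statement holds for some i ≥ 10, so 2·3^i ≥ 60i^3.
Then 2·3^(i + 1) = 3·(2·3^i) ≥ 3·(60i^3).
Also, for i ≥ 10 we have 3·(60i^3) ≥ 60(i+1)^3, since 3 ≥ (1 + 1/i)^3 for all i ≥ 10.
Combining, 2·3^(i + 1) ≥ 60(i+1)^3.
Hence, by induction on N, the claim holds for every N ≥ 10.
Hence the smallest such n₀ is 10.

n₀ = 10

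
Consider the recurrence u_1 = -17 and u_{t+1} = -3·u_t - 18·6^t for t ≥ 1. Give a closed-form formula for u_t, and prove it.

u_t = -5(-3)^(t - 1) - 2·6^t

Computing the first terms: u_1 = -17, u_2 = -57, u_3 = -477. This suggests u_t = -5(-3)^(t - 1) - 2·6^t.
Base step (t = 1): the formula gives -17 = -17 = u_1.
Inductive step: assume the claim holds for t = i, so u_i = -5(-3)^(i - 1) - 2·6^i.
Then u_{i+1} = -3·u_i - 18·6^i = -3·(-5(-3)^(i - 1) - 2·6^i) - 18·6^i = -5(-3)^i - 2·6^(i + 1) = -5(-3)^((i+1) - 1) - 2·6^(i+1),
which is the claimed formula at t = i+1.
By induction, the statement is established for all t ≥ 1.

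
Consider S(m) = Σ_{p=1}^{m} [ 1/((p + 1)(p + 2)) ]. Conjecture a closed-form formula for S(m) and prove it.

S(m) = m/(2(m + 2))

We claim S(m) = m/(2(m + 2)) for all m ≥ 1.
When m = 1: S(1) = 1/6, and the closed form gives 1/6. They agree.
For the inductive step, assume it holds for an arbitrary p ≥ 1, so S(p) = p/(2(p + 2)).
Then S(p+1) = S(p) + (1/((p + 2)(p + 3))) = (p/(2(p + 2))) + (1/((p + 2)(p + 3))).
Simplifying, S(p+1) = (p + 1)/(2(p + 3)) = (p+1)/(2((p+1) + 2)),
which is the closed form with m = p+1.
Hence, by induction on m, the claim holds for every m ≥ 1.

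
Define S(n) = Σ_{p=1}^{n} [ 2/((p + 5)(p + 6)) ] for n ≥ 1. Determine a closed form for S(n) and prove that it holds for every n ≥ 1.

S(n) = n/(3(n + 6))

We claim S(n) = n/(3(n + 6)) for all n ≥ 1.
For the base case n = 1: S(1) = 1/21, and the closed form gives 1/21. They agree.
Inductive step: assume the claim holds for n = p, so S(p) = p/(3(p + 6)).
Then S(p+1) = S(p) + (2/((p + 6)(p + 7))) = (p/(3(p + 6))) + (2/((p + 6)(p + 7))).
Simplifying, S(p+1) = (p + 1)/(3(p + 7)) = (p+1)/(3((p+1) + 6)),
which is the closed form with n = p+1.
By induction, the statement is established for all n ≥ 1.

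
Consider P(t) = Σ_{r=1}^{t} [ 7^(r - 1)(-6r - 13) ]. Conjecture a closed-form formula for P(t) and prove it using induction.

P(t) = -7^t(t + 2) + 2

We claim P(t) = -7^t(t + 2) + 2 for all t ≥ 1.
Base case (t = 1): P(1) = -19, and the closed form gives -19. They agree.
Suppose the result is true for t = r, so P(r) = -7^r(r + 2) + 2.
Then P(r+1) = P(r) + (7^r(-6r - 19)) = (-7^r(r + 2) + 2) + (7^r(-6r - 19)).
Simplifying, P(r+1) = -7·7^r·r - 21·7^r + 2 = -7^(r+1)((r+1) + 2) + 2,
which is the closed form with t = r+1.
This completes the induction.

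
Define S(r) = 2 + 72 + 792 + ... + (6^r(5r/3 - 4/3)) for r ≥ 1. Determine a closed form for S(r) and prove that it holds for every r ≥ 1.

We claim S(r) = 2·6^r(r - 1) + 2 for all r ≥ 1.
When r = 1: S(1) = 2, and the closed form gives 2. They agree.
Inductive step: suppose the statement holds for some j ≥ 1, so S(j) = 2·6^j(j - 1) + 2.
Then S(j+1) = S(j) + (6^j(10j + 2)) = (2·6^j(j - 1) + 2) + (6^j(10j + 2)).
Simplifying, S(j+1) = 12·6^j·j + 2 = 2·6^(j+1)((j+1) - 1) + 2,
which is the closed form with r = j+1.
By induction, the statement is established for all r ≥ 1.

S(r) = 2·6^r(r - 1) + 2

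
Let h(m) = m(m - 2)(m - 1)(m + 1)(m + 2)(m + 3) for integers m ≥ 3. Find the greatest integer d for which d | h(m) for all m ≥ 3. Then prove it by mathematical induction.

Computing the first values: h(3) = 720 and h(4) = 5040; gcd(720, 5040) = 720, so d ≤ 720.
We prove 720 | m(m - 2)(m - 1)(m + 1)(m + 2)(m + 3) for all m ≥ 3 by induction on m.
Base case (m = 3): h(3) = 720 = 720·(1), so 720 | h(3).
For the inductive step, assume it holds for an arbitrary p ≥ 3, i.e. 720 | h(p). Then
h(p+1) − h(p) = (p-1)·p·(p+1)·(p+2)·(p+3)·(p+4) − (p-2)·(p-1)·p·(p+1)·(p+2)·(p+3) = (p-1)·p·(p+1)·(p+2)·(p+3)·[(p+4) − (p-2)] = 6·(p-1)·p·(p+1)·(p+2)·(p+3). The product of 5 consecutive integers is divisible by (5)! = 120, so h(p+1) − h(p) is divisible by 6·120 = 720. By the inductive hypothesis 720 | h(p), hence 720 | h(p+1).
By the principle of mathematical induction, the result holds for all m ≥ 3.
Therefore the largest such d is 720.

d = 720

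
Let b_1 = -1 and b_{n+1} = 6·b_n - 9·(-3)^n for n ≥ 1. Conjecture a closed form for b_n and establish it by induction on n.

Computing the first terms: b_1 = -1, b_2 = 21, b_3 = 45. This suggests b_n = (-3)^n + 2·6^(n - 1).
Base step (n = 1): the formula gives -1 = -1 = b_1.
For the inductive step, assume it holds for an arbitrary m ≥ 1, so b_m = (-3)^m + 2·6^(m - 1).
Then b_{m+1} = 6·b_m - 9·(-3)^m = 6·((-3)^m + 2·6^(m - 1)) - 9·(-3)^m = (-3)^(m + 1) + 2·6^m = (-3)^(m+1) + 2·6^((m+1) - 1),
which is the claimed formula at n = m+1.
Hence, by induction on n, the claim holds for every n ≥ 1.

b_n = (-3)^n + 2·6^(n - 1)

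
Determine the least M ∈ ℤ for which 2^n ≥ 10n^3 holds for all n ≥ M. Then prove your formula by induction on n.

M = 16

At n = 15: 32768 < 33750, so the inequality fails and M ≥ 16. We prove 2^n ≥ 10n^3 for all n ≥ 16.
When n = 16: 2^n = 65536 and 10n^3 = 40960, so 65536 ≥ 40960.
Suppose the result is true for n = k, so 2^k ≥ 10k^3.
Then 2^(k + 1) = 2·(2^k) ≥ 2·(10k^3).
Also, for k ≥ 16 we have 2·(10k^3) ≥ 10(k+1)^3, since 2 ≥ (1 + 1/k)^3 for all k ≥ 16.
Combining, 2^(k + 1) ≥ 10(k+1)^3.
This completes the induction.
Hence the smallest such M is 16.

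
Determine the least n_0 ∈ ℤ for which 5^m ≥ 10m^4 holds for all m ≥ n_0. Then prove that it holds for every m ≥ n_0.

n_0 = 6

At m = 5: 3125 < 6250, so the inequality fails and n_0 ≥ 6. We prove 5^m ≥ 10m^4 for all m ≥ 6.
For the base case m = 6: 5^m = 15625 and 10m^4 = 12960, so 15625 ≥ 12960.
Inductive step: suppose the statement holds for some i ≥ 6, so 5^i ≥ 10i^4.
Then 5^(i + 1) = 5·(5^i) ≥ 5·(10i^4).
Also, for i ≥ 6 we have 5·(10i^4) ≥ 10(i+1)^4, since 5 ≥ (1 + 1/i)^4 for all i ≥ 6.
Combining, 5^(i + 1) ≥ 10(i+1)^4.
By induction, the statement is established for all m ≥ 6.
Hence the smallest such n_0 is 6.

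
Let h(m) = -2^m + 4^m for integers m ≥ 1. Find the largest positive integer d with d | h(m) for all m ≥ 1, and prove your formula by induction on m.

d = 2

Computing the first values: h(1) = 2 and h(2) = 12; gcd(2, 12) = 2, so d ≤ 2.
We prove 2 | -2^m + 4^m for all m ≥ 1 by induction on m.
When m = 1: h(1) = 2 = 2·(1), so 2 | h(1).
Suppose the result is true for m = j, i.e. 2 | h(j). Then
4^{j+1} − 2^{j+1} = 4·4^j − 2·2^j = 4·(4^j − 2^j) + (2)·2^j. The first term is divisible by 2 by the inductive hypothesis, and the second term (2)·2^j is divisible by 2 since 2 | 2. Hence 2 | h(j+1).
Hence, by induction on m, the claim holds for every m ≥ 1.
Therefore the largest such d is 2.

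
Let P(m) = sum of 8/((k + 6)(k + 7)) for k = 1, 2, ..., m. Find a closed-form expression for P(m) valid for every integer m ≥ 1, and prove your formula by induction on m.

We claim P(m) = 8m/(7(m + 7)) for all m ≥ 1.
When m = 1: P(1) = 1/7, and the closed form gives 1/7. They agree.
Suppose the result is true for m = k, so P(k) = 8k/(7(k + 7)).
Then P(k+1) = P(k) + (8/((k + 7)(k + 8))) = (8k/(7(k + 7))) + (8/((k + 7)(k + 8))).
Simplifying, P(k+1) = 8(k + 1)/(7(k + 8)) = 8(k+1)/(7((k+1) + 7)),
which is the closed form with m = k+1.
This completes the induction.

P(m) = 8m/(7(m + 7))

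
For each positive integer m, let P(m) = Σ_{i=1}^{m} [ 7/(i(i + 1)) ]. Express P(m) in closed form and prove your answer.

P(m) = 7m/(m + 1)

We claim P(m) = 7m/(m + 1) for all m ≥ 1.
When m = 1: P(1) = 7/2, and the closed form gives 7/2. They agree.
For the inductive step, assume it holds for an arbitrary i ≥ 1, so P(i) = 7i/(i + 1).
Then P(i+1) = P(i) + (7/((i + 1)(i + 2))) = (7i/(i + 1)) + (7/((i + 1)(i + 2))).
Simplifying, P(i+1) = 7(i + 1)/(i + 2) = 7(i+1)/((i+1) + 1),
which is the closed form with m = i+1.
Hence, by induction on m, the claim holds for every m ≥ 1.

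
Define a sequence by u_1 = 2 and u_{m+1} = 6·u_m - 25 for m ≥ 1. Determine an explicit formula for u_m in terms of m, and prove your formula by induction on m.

u_m = -3·6^(m - 1) + 5

Computing the first terms: u_1 = 2, u_2 = -13, u_3 = -103. This suggests u_m = -3·6^(m - 1) + 5.
When m = 1: the formula gives 2 = 2 = u_1.
For the inductive step, assume it holds for an arbitrary k ≥ 1, so u_k = -3·6^(k - 1) + 5.
Then u_{k+1} = 6·u_k - 25 = 6·(-3·6^(k - 1) + 5) - 25 = -3·6^k + 5 = -3·6^((k+1) - 1) + 5,
which is the claimed formula at m = k+1.
By induction, the statement is established for all m ≥ 1.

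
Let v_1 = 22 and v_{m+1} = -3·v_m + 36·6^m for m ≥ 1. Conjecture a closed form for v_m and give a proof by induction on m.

Computing the first terms: v_1 = 22, v_2 = 150, v_3 = 846. This suggests v_m = -2(-3)^(m - 1) + 4·6^m.
For the base case m = 1: the formula gives 22 = 22 = v_1.
Inductive step: assume the claim holds for m = k, so v_k = -2(-3)^(k - 1) + 4·6^k.
Then v_{k+1} = -3·v_k + 36·6^k = -3·(-2(-3)^(k - 1) + 4·6^k) + 36·6^k = -2(-3)^k + 4·6^(k + 1) = -2(-3)^((k+1) - 1) + 4·6^(k+1),
which is the claimed formula at m = k+1.
This completes the induction.

v_m = -2(-3)^(m - 1) + 4·6^m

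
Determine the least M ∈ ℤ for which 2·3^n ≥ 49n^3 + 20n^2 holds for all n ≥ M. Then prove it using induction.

At n = 8: 13122 < 26368, so the inequality fails and M ≥ 9. We prove 2·3^n ≥ 49n^3 + 20n^2 for all n ≥ 9.
Base case (n = 9): 2·3^n = 39366 and 49n^3 + 20n^2 = 37341, so 39366 ≥ 37341.
For the inductive step, assume it holds for an arbitrary j ≥ 9, so 2·3^j ≥ 49j^3 + 20j^2.
Then 2·3^(j + 1) = 3·(2·3^j) ≥ 3·(49j^3 + 20j^2).
Also, for j ≥ 9 we have 3·(49j^3 + 20j^2) ≥ 49(j+1)^3 + 20(j+1)^2, since 3·(49j^3 + 20j^2) − (49(j+1)^3 + 20(j+1)^2) = 98j^3 - 107j^2 - 187j - 69, which is nonnegative for all j ≥ 9.
Combining, 2·3^(j + 1) ≥ 49(j+1)^3 + 20(j+1)^2.
This completes the induction.
Hence the smallest such M is 9.

M = 9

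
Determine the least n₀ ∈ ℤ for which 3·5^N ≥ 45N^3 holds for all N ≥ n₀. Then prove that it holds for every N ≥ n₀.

n₀ = 5

At N = 4: 1875 < 2880, so the inequality fails and n₀ ≥ 5. We prove 3·5^N ≥ 45N^3 for all N ≥ 5.
Base case (N = 5): 3·5^N = 9375 and 45N^3 = 5625, so 9375 ≥ 5625.
Inductive step: suppose the statement holds for some r ≥ 5, so 3·5^r ≥ 45r^3.
Then 3·5^(r + 1) = 5·(3·5^r) ≥ 5·(45r^3).
Also, for r ≥ 5 we have 5·(45r^3) ≥ 45(r+1)^3, since 5 ≥ (1 + 1/r)^3 for all r ≥ 5.
Combining, 3·5^(r + 1) ≥ 45(r+1)^3.
By the principle of mathematical induction, the result holds for all N ≥ 5.
Hence the smallest such n₀ is 5.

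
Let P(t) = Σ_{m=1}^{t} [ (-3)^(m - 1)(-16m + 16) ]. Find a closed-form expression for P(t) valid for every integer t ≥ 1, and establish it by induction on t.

We claim P(t) = (-3)^t(4t - 3) + 3 for all t ≥ 1.
For the base case t = 1: P(1) = 0, and the closed form gives 0. They agree.
Suppose the result is true for t = m, so P(m) = (-3)^m(4m - 3) + 3.
Then P(m+1) = P(m) + (-16(-3)^m·m) = ((-3)^m(4m - 3) + 3) + (-16(-3)^m·m).
Simplifying, P(m+1) = -12(-3)^m·m - 3(-3)^m + 3 = (-3)^(m+1)(4(m+1) - 3) + 3,
which is the closed form with t = m+1.
Hence, by induction on t, the claim holds for every t ≥ 1.

P(t) = (-3)^t(4t - 3) + 3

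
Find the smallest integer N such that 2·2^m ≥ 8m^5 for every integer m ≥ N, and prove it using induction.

At m = 25: 67108864 < 78125000, so the inequality fails and N ≥ 26. We prove 2·2^m ≥ 8m^5 for all m ≥ 26.
For the base case m = 26: 2·2^m = 134217728 and 8m^5 = 95051008, so 134217728 ≥ 95051008.
Inductive step: suppose the statement holds for some j ≥ 26, so 2·2^j ≥ 8j^5.
Then 2·2^(j + 1) = 2·(2·2^j) ≥ 2·(8j^5).
Also, for j ≥ 26 we have 2·(8j^5) ≥ 8(j+1)^5, since 2 ≥ (1 + 1/j)^5 for all j ≥ 26.
Combining, 2·2^(j + 1) ≥ 8(j+1)^5.
This completes the induction.
Hence the smallest such N is 26.

N = 26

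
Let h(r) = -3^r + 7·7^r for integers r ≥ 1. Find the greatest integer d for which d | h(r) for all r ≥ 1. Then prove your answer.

d = 2

Computing the first values: h(1) = 46 and h(2) = 334; gcd(46, 334) = 2, so d ≤ 2.
We prove 2 | -3^r + 7·7^r for all r ≥ 1 by induction on r.
Base case (r = 1): h(1) = 46 = 2·(23), so 2 | h(1).
Inductive step: assume the claim holds for r = p, i.e. 2 | h(p). Then
h(p+1) − 7·h(p) = (-3^(p+1) + 7·7^(p+1)) − 7·(-3^p + 7·7^p) = (-1)·3^p·(3 − 7) = (4)·3^p. Since 2 | h(p) by the inductive hypothesis, 2 | 7·h(p); and 2 | 4 since 4 = 2·2. Therefore 2 | h(p+1).
Hence, by induction on r, the claim holds for every r ≥ 1.
Therefore the largest such d is 2.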